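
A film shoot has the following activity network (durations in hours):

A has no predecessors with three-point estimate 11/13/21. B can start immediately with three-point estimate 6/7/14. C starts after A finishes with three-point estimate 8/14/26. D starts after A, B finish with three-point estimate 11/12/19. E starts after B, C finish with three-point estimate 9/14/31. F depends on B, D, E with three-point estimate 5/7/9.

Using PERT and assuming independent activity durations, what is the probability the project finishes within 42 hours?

0.024

te_A = (11 + 4·13 + 21)/6 = 84/6 = 14; σ²_A = ((21−11)/6)² = 2.778
te_B = (6 + 4·7 + 14)/6 = 48/6 = 8; σ²_B = ((14−6)/6)² = 1.778
te_C = (8 + 4·14 + 26)/6 = 90/6 = 15; σ²_C = ((26−8)/6)² = 9.000
te_D = (11 + 4·12 + 19)/6 = 78/6 = 13; σ²_D = ((19−11)/6)² = 1.778
te_E = (9 + 4·14 + 31)/6 = 96/6 = 16; σ²_E = ((31−9)/6)² = 13.444
te_F = (5 + 4·7 + 9)/6 = 42/6 = 7; σ²_F = ((9−5)/6)² = 0.444

Forward pass:
ES_A = 0; EF_A = 14
ES_B = 0; EF_B = 8
ES_C = 14; EF_C = 14+15 = 29
ES_D = max(EF_A=14, EF_B=8) = 14; EF_D = 14+13 = 27
ES_E = max(EF_B=8, EF_C=29) = 29; EF_E = 29+16 = 45
ES_F = max(EF_B=8, EF_D=27, EF_E=45) = 45; EF_F = 45+7 = 52
Expected project duration μ = 52 hours. Critical path: A → C → E → F.

Variance along critical path = 2.778 + 9.000 + 13.444 + 0.444 = 25.667; σ = √25.667 = 5.066 hours.
Z = (42 − 52) / 5.066 = -1.974
P(T ≤ 42) = Φ(-1.974) ≈ 0.024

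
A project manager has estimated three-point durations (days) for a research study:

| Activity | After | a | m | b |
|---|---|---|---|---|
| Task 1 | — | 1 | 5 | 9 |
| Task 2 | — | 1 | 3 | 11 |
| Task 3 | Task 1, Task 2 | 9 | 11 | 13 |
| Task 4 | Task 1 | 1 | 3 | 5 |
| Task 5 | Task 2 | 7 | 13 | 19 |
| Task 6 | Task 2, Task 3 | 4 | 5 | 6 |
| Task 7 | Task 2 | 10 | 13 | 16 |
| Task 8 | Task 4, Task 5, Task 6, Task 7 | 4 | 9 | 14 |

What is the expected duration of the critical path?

te_Task 1 = (1 + 4·5 + 9)/6 = 30/6 = 5
te_Task 2 = (1 + 4·3 + 11)/6 = 24/6 = 4
te_Task 3 = (9 + 4·11 + 13)/6 = 66/6 = 11
te_Task 4 = (1 + 4·3 + 5)/6 = 18/6 = 3
te_Task 5 = (7 + 4·13 + 19)/6 = 78/6 = 13
te_Task 6 = (4 + 4·5 + 6)/6 = 30/6 = 5
te_Task 7 = (10 + 4·13 + 16)/6 = 78/6 = 13
te_Task 8 = (4 + 4·9 + 14)/6 = 54/6 = 9

Forward pass:
ES_Task 1 = 0; EF_Task 1 = 5
ES_Task 2 = 0; EF_Task 2 = 4
ES_Task 3 = max(EF_Task 1=5, EF_Task 2=4) = 5; EF_Task 3 = 5+11 = 16
ES_Task 4 = 5; EF_Task 4 = 5+3 = 8
ES_Task 5 = 4; EF_Task 5 = 4+13 = 17
ES_Task 6 = max(EF_Task 2=4, EF_Task 3=16) = 16; EF_Task 6 = 16+5 = 21
ES_Task 7 = 4; EF_Task 7 = 4+13 = 17
ES_Task 8 = max(EF_Task 4=8, EF_Task 5=17, EF_Task 6=21, EF_Task 7=17) = 21; EF_Task 8 = 21+9 = 30
Expected project duration μ = 30 days. Critical path: Task 1 → Task 3 → Task 6 → Task 8.

30 days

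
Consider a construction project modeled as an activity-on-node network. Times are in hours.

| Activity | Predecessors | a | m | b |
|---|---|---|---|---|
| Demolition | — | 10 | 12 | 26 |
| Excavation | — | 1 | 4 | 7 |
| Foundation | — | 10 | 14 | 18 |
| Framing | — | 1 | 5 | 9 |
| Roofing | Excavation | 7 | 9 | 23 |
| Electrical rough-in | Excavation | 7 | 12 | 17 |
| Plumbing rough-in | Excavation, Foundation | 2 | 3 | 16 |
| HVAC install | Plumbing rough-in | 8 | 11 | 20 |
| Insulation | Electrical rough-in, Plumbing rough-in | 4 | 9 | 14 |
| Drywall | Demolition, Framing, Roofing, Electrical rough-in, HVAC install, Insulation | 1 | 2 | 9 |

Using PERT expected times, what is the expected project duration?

34 hours

te_Demolition = (10 + 4·12 + 26)/6 = 84/6 = 14
te_Excavation = (1 + 4·4 + 7)/6 = 24/6 = 4
te_Foundation = (10 + 4·14 + 18)/6 = 84/6 = 14
te_Framing = (1 + 4·5 + 9)/6 = 30/6 = 5
te_Roofing = (7 + 4·9 + 23)/6 = 66/6 = 11
te_Electrical rough-in = (7 + 4·12 + 17)/6 = 72/6 = 12
te_Plumbing rough-in = (2 + 4·3 + 16)/6 = 30/6 = 5
te_HVAC install = (8 + 4·11 + 20)/6 = 72/6 = 12
te_Insulation = (4 + 4·9 + 14)/6 = 54/6 = 9
te_Drywall = (1 + 4·2 + 9)/6 = 18/6 = 3

Forward pass:
ES_Demolition = 0; EF_Demolition = 14
ES_Excavation = 0; EF_Excavation = 4
ES_Foundation = 0; EF_Foundation = 14
ES_Framing = 0; EF_Framing = 5
ES_Roofing = 4; EF_Roofing = 4+11 = 15
ES_Electrical rough-in = 4; EF_Electrical rough-in = 4+12 = 16
ES_Plumbing rough-in = max(EF_Excavation=4, EF_Foundation=14) = 14; EF_Plumbing rough-in = 14+5 = 19
ES_HVAC install = 19; EF_HVAC install = 19+12 = 31
ES_Insulation = max(EF_Electrical rough-in=16, EF_Plumbing rough-in=19) = 19; EF_Insulation = 19+9 = 28
ES_Drywall = max(EF_Demolition=14, EF_Framing=5, EF_Roofing=15, EF_Electrical rough-in=16, EF_HVAC install=31, EF_Insulation=28) = 31; EF_Drywall = 31+3 = 34
Expected project duration μ = 34 hours. Critical path: Foundation → Plumbing rough-in → HVAC install → Drywall.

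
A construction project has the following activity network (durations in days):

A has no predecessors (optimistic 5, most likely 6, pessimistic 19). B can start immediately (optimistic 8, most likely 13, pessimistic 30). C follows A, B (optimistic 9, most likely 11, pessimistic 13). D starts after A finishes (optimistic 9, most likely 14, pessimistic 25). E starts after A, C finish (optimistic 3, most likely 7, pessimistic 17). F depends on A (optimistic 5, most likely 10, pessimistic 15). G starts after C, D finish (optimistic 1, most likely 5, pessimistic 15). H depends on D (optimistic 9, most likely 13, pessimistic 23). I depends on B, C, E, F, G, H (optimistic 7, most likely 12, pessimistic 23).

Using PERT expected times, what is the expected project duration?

te_A = (5 + 4·6 + 19)/6 = 48/6 = 8
te_B = (8 + 4·13 + 30)/6 = 90/6 = 15
te_C = (9 + 4·11 + 13)/6 = 66/6 = 11
te_D = (9 + 4·14 + 25)/6 = 90/6 = 15
te_E = (3 + 4·7 + 17)/6 = 48/6 = 8
te_F = (5 + 4·10 + 15)/6 = 60/6 = 10
te_G = (1 + 4·5 + 15)/6 = 36/6 = 6
te_H = (9 + 4·13 + 23)/6 = 84/6 = 14
te_I = (7 + 4·12 + 23)/6 = 78/6 = 13

Forward pass:
ES_A = 0; EF_A = 8
ES_B = 0; EF_B = 15
ES_C = max(EF_A=8, EF_B=15) = 15; EF_C = 15+11 = 26
ES_D = 8; EF_D = 8+15 = 23
ES_E = max(EF_A=8, EF_C=26) = 26; EF_E = 26+8 = 34
ES_F = 8; EF_F = 8+10 = 18
ES_G = max(EF_C=26, EF_D=23) = 26; EF_G = 26+6 = 32
ES_H = 23; EF_H = 23+14 = 37
ES_I = max(EF_B=15, EF_C=26, EF_E=34, EF_F=18, EF_G=32, EF_H=37) = 37; EF_I = 37+13 = 50
Expected project duration μ = 50 days. Critical path: A → D → H → I.

50 days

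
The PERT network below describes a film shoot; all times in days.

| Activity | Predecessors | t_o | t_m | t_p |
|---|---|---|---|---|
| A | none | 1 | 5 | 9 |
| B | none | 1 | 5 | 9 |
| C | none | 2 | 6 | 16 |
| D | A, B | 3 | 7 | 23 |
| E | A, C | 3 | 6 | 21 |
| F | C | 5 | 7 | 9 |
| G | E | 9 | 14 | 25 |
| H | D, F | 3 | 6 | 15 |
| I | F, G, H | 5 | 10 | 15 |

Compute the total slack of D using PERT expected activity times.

9 days

te_A = (1 + 4·5 + 9)/6 = 30/6 = 5
te_B = (1 + 4·5 + 9)/6 = 30/6 = 5
te_C = (2 + 4·6 + 16)/6 = 42/6 = 7
te_D = (3 + 4·7 + 23)/6 = 54/6 = 9
te_E = (3 + 4·6 + 21)/6 = 48/6 = 8
te_F = (5 + 4·7 + 9)/6 = 42/6 = 7
te_G = (9 + 4·14 + 25)/6 = 90/6 = 15
te_H = (3 + 4·6 + 15)/6 = 42/6 = 7
te_I = (5 + 4·10 + 15)/6 = 60/6 = 10

Forward pass:
ES_A = 0; EF_A = 5
ES_B = 0; EF_B = 5
ES_C = 0; EF_C = 7
ES_D = max(EF_A=5, EF_B=5) = 5; EF_D = 5+9 = 14
ES_E = max(EF_A=5, EF_C=7) = 7; EF_E = 7+8 = 15
ES_F = 7; EF_F = 7+7 = 14
ES_G = 15; EF_G = 15+15 = 30
ES_H = max(EF_D=14, EF_F=14) = 14; EF_H = 14+7 = 21
ES_I = max(EF_F=14, EF_G=30, EF_H=21) = 30; EF_I = 30+10 = 40
Expected project duration μ = 40 days. Critical path: C → E → G → I.

Backward pass:
LF_I = 40; LS_I = 40−10 = 30
LF_H = LS_I = 30; LS_H = 30−7 = 23
LF_G = LS_I = 30; LS_G = 30−15 = 15
LF_F = min(LS_H=23, LS_I=30) = 23; LS_F = 23−7 = 16
LF_E = LS_G = 15; LS_E = 15−8 = 7
LF_D = LS_H = 23; LS_D = 23−9 = 14
LF_C = min(LS_E=7, LS_F=16) = 7; LS_C = 7−7 = 0
LF_B = LS_D = 14; LS_B = 14−5 = 9
LF_A = min(LS_D=14, LS_E=7) = 7; LS_A = 7−5 = 2
Slack_D = LS_D − ES_D = 14 − 5 = 9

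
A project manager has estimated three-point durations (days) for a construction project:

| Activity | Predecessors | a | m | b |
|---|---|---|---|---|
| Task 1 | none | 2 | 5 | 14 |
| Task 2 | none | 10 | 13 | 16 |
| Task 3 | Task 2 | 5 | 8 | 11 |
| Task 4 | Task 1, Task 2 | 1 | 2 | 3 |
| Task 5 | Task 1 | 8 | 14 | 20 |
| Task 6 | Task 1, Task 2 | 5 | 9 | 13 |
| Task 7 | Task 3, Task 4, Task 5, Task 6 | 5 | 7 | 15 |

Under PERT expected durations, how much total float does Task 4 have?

7 days

te_Task 1 = (2 + 4·5 + 14)/6 = 36/6 = 6
te_Task 2 = (10 + 4·13 + 16)/6 = 78/6 = 13
te_Task 3 = (5 + 4·8 + 11)/6 = 48/6 = 8
te_Task 4 = (1 + 4·2 + 3)/6 = 12/6 = 2
te_Task 5 = (8 + 4·14 + 20)/6 = 84/6 = 14
te_Task 6 = (5 + 4·9 + 13)/6 = 54/6 = 9
te_Task 7 = (5 + 4·7 + 15)/6 = 48/6 = 8

Forward pass:
ES_Task 1 = 0; EF_Task 1 = 6
ES_Task 2 = 0; EF_Task 2 = 13
ES_Task 3 = 13; EF_Task 3 = 13+8 = 21
ES_Task 4 = max(EF_Task 1=6, EF_Task 2=13) = 13; EF_Task 4 = 13+2 = 15
ES_Task 5 = 6; EF_Task 5 = 6+14 = 20
ES_Task 6 = max(EF_Task 1=6, EF_Task 2=13) = 13; EF_Task 6 = 13+9 = 22
ES_Task 7 = max(EF_Task 3=21, EF_Task 4=15, EF_Task 5=20, EF_Task 6=22) = 22; EF_Task 7 = 22+8 = 30
Expected project duration μ = 30 days. Critical path: Task 2 → Task 6 → Task 7.

Backward pass:
LF_Task 7 = 30; LS_Task 7 = 30−8 = 22
LF_Task 6 = LS_Task 7 = 22; LS_Task 6 = 22−9 = 13
LF_Task 5 = LS_Task 7 = 22; LS_Task 5 = 22−14 = 8
LF_Task 4 = LS_Task 7 = 22; LS_Task 4 = 22−2 = 20
LF_Task 3 = LS_Task 7 = 22; LS_Task 3 = 22−8 = 14
LF_Task 2 = min(LS_Task 3=14, LS_Task 4=20, LS_Task 6=13) = 13; LS_Task 2 = 13−13 = 0
LF_Task 1 = min(LS_Task 4=20, LS_Task 5=8, LS_Task 6=13) = 8; LS_Task 1 = 8−6 = 2
Slack_Task 4 = LS_Task 4 − ES_Task 4 = 20 − 13 = 7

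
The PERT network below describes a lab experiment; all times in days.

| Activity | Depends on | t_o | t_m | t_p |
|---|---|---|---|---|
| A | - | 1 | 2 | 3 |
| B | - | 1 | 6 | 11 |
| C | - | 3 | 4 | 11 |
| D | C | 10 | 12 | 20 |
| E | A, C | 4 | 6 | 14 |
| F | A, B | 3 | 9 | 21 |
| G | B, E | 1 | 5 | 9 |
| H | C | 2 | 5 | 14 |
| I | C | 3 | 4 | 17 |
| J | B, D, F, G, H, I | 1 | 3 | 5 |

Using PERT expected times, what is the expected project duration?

21 days

te_A = (1 + 4·2 + 3)/6 = 12/6 = 2
te_B = (1 + 4·6 + 11)/6 = 36/6 = 6
te_C = (3 + 4·4 + 11)/6 = 30/6 = 5
te_D = (10 + 4·12 + 20)/6 = 78/6 = 13
te_E = (4 + 4·6 + 14)/6 = 42/6 = 7
te_F = (3 + 4·9 + 21)/6 = 60/6 = 10
te_G = (1 + 4·5 + 9)/6 = 30/6 = 5
te_H = (2 + 4·5 + 14)/6 = 36/6 = 6
te_I = (3 + 4·4 + 17)/6 = 36/6 = 6
te_J = (1 + 4·3 + 5)/6 = 18/6 = 3

Forward pass:
ES_A = 0; EF_A = 2
ES_B = 0; EF_B = 6
ES_C = 0; EF_C = 5
ES_D = 5; EF_D = 5+13 = 18
ES_E = max(EF_A=2, EF_C=5) = 5; EF_E = 5+7 = 12
ES_F = max(EF_A=2, EF_B=6) = 6; EF_F = 6+10 = 16
ES_G = max(EF_B=6, EF_E=12) = 12; EF_G = 12+5 = 17
ES_H = 5; EF_H = 5+6 = 11
ES_I = 5; EF_I = 5+6 = 11
ES_J = max(EF_B=6, EF_D=18, EF_F=16, EF_G=17, EF_H=11, EF_I=11) = 18; EF_J = 18+3 = 21
Expected project duration μ = 21 days. Critical path: C → D → J.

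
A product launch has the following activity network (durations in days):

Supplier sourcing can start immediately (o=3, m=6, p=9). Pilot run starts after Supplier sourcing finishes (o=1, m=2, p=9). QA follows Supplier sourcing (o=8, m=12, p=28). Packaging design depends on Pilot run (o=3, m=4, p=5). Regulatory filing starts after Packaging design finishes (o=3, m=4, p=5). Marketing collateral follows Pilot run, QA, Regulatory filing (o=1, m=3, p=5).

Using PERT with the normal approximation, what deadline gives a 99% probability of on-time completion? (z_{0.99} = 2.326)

31.2 days

te_Supplier sourcing = (3 + 4·6 + 9)/6 = 36/6 = 6; σ²_Supplier sourcing = ((9−3)/6)² = 1.000
te_Pilot run = (1 + 4·2 + 9)/6 = 18/6 = 3; σ²_Pilot run = ((9−1)/6)² = 1.778
te_QA = (8 + 4·12 + 28)/6 = 84/6 = 14; σ²_QA = ((28−8)/6)² = 11.111
te_Packaging design = (3 + 4·4 + 5)/6 = 24/6 = 4; σ²_Packaging design = ((5−3)/6)² = 0.111
te_Regulatory filing = (3 + 4·4 + 5)/6 = 24/6 = 4; σ²_Regulatory filing = ((5−3)/6)² = 0.111
te_Marketing collateral = (1 + 4·3 + 5)/6 = 18/6 = 3; σ²_Marketing collateral = ((5−1)/6)² = 0.444

Forward pass:
ES_Supplier sourcing = 0; EF_Supplier sourcing = 6
ES_Pilot run = 6; EF_Pilot run = 6+3 = 9
ES_QA = 6; EF_QA = 6+14 = 20
ES_Packaging design = 9; EF_Packaging design = 9+4 = 13
ES_Regulatory filing = 13; EF_Regulatory filing = 13+4 = 17
ES_Marketing collateral = max(EF_Pilot run=9, EF_QA=20, EF_Regulatory filing=17) = 20; EF_Marketing collateral = 20+3 = 23
Expected project duration μ = 23 days. Critical path: Supplier sourcing → QA → Marketing collateral.

Variance along critical path = 1.000 + 11.111 + 0.444 = 12.556; σ = 3.543 days.
D = μ + z·σ = 23 + 2.326·3.543 = 31.2 days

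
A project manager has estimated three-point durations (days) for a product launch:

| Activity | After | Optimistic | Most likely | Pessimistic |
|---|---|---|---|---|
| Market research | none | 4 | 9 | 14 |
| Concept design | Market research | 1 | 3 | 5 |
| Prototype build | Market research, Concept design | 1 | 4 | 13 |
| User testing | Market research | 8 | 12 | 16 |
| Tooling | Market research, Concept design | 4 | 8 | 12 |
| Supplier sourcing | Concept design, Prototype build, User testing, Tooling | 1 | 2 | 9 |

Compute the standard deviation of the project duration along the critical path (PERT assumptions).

2.52 days

te_Market research = (4 + 4·9 + 14)/6 = 54/6 = 9; σ²_Market research = ((14−4)/6)² = 2.778
te_Concept design = (1 + 4·3 + 5)/6 = 18/6 = 3; σ²_Concept design = ((5−1)/6)² = 0.444
te_Prototype build = (1 + 4·4 + 13)/6 = 30/6 = 5; σ²_Prototype build = ((13−1)/6)² = 4.000
te_User testing = (8 + 4·12 + 16)/6 = 72/6 = 12; σ²_User testing = ((16−8)/6)² = 1.778
te_Tooling = (4 + 4·8 + 12)/6 = 48/6 = 8; σ²_Tooling = ((12−4)/6)² = 1.778
te_Supplier sourcing = (1 + 4·2 + 9)/6 = 18/6 = 3; σ²_Supplier sourcing = ((9−1)/6)² = 1.778

Forward pass:
ES_Market research = 0; EF_Market research = 9
ES_Concept design = 9; EF_Concept design = 9+3 = 12
ES_Prototype build = max(EF_Market research=9, EF_Concept design=12) = 12; EF_Prototype build = 12+5 = 17
ES_User testing = 9; EF_User testing = 9+12 = 21
ES_Tooling = max(EF_Market research=9, EF_Concept design=12) = 12; EF_Tooling = 12+8 = 20
ES_Supplier sourcing = max(EF_Concept design=12, EF_Prototype build=17, EF_User testing=21, EF_Tooling=20) = 21; EF_Supplier sourcing = 21+3 = 24
Expected project duration μ = 24 days. Critical path: Market research → User testing → Supplier sourcing.

Variance along critical path = 2.778 + 1.778 + 1.778 = 6.333
σ = √6.333 = 2.517 days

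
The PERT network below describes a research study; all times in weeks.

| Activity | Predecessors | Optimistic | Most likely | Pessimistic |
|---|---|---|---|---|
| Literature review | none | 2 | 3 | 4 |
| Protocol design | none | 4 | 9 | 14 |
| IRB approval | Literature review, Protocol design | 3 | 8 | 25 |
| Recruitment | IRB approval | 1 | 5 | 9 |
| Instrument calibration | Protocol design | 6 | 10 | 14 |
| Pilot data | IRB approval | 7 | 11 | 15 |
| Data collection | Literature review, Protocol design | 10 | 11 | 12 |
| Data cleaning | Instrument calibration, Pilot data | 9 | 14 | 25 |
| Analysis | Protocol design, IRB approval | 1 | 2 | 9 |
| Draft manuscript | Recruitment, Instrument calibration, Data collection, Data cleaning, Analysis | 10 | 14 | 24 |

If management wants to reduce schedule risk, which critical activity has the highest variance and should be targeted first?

IRB approval

te_Literature review = (2 + 4·3 + 4)/6 = 18/6 = 3; σ²_Literature review = ((4−2)/6)² = 0.111
te_Protocol design = (4 + 4·9 + 14)/6 = 54/6 = 9; σ²_Protocol design = ((14−4)/6)² = 2.778
te_IRB approval = (3 + 4·8 + 25)/6 = 60/6 = 10; σ²_IRB approval = ((25−3)/6)² = 13.444
te_Recruitment = (1 + 4·5 + 9)/6 = 30/6 = 5; σ²_Recruitment = ((9−1)/6)² = 1.778
te_Instrument calibration = (6 + 4·10 + 14)/6 = 60/6 = 10; σ²_Instrument calibration = ((14−6)/6)² = 1.778
te_Pilot data = (7 + 4·11 + 15)/6 = 66/6 = 11; σ²_Pilot data = ((15−7)/6)² = 1.778
te_Data collection = (10 + 4·11 + 12)/6 = 66/6 = 11; σ²_Data collection = ((12−10)/6)² = 0.111
te_Data cleaning = (9 + 4·14 + 25)/6 = 90/6 = 15; σ²_Data cleaning = ((25−9)/6)² = 7.111
te_Analysis = (1 + 4·2 + 9)/6 = 18/6 = 3; σ²_Analysis = ((9−1)/6)² = 1.778
te_Draft manuscript = (10 + 4·14 + 24)/6 = 90/6 = 15; σ²_Draft manuscript = ((24−10)/6)² = 5.444

Forward pass:
ES_Literature review = 0; EF_Literature review = 3
ES_Protocol design = 0; EF_Protocol design = 9
ES_IRB approval = max(EF_Literature review=3, EF_Protocol design=9) = 9; EF_IRB approval = 9+10 = 19
ES_Recruitment = 19; EF_Recruitment = 19+5 = 24
ES_Instrument calibration = 9; EF_Instrument calibration = 9+10 = 19
ES_Pilot data = 19; EF_Pilot data = 19+11 = 30
ES_Data collection = max(EF_Literature review=3, EF_Protocol design=9) = 9; EF_Data collection = 9+11 = 20
ES_Data cleaning = max(EF_Instrument calibration=19, EF_Pilot data=30) = 30; EF_Data cleaning = 30+15 = 45
ES_Analysis = max(EF_Protocol design=9, EF_IRB approval=19) = 19; EF_Analysis = 19+3 = 22
ES_Draft manuscript = max(EF_Recruitment=24, EF_Instrument calibration=19, EF_Data collection=20, EF_Data cleaning=45, EF_Analysis=22) = 45; EF_Draft manuscript = 45+15 = 60
Expected project duration μ = 60 weeks. Critical path: Protocol design → IRB approval → Pilot data → Data cleaning → Draft manuscript.

Variances on critical path: σ²_Protocol design=2.778, σ²_IRB approval=13.444, σ²_Pilot data=1.778, σ²_Data cleaning=7.111, σ²_Draft manuscript=5.444.
Largest is σ²_IRB approval = 13.444.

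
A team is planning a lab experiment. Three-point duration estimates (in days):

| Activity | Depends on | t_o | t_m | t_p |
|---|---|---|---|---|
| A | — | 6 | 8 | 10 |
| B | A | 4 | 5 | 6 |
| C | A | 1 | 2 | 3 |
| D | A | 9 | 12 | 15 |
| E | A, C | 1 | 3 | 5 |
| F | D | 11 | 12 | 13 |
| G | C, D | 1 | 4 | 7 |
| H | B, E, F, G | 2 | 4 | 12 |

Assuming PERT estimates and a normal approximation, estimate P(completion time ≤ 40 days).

0.925

te_A = (6 + 4·8 + 10)/6 = 48/6 = 8; σ²_A = ((10−6)/6)² = 0.444
te_B = (4 + 4·5 + 6)/6 = 30/6 = 5; σ²_B = ((6−4)/6)² = 0.111
te_C = (1 + 4·2 + 3)/6 = 12/6 = 2; σ²_C = ((3−1)/6)² = 0.111
te_D = (9 + 4·12 + 15)/6 = 72/6 = 12; σ²_D = ((15−9)/6)² = 1.000
te_E = (1 + 4·3 + 5)/6 = 18/6 = 3; σ²_E = ((5−1)/6)² = 0.444
te_F = (11 + 4·12 + 13)/6 = 72/6 = 12; σ²_F = ((13−11)/6)² = 0.111
te_G = (1 + 4·4 + 7)/6 = 24/6 = 4; σ²_G = ((7−1)/6)² = 1.000
te_H = (2 + 4·4 + 12)/6 = 30/6 = 5; σ²_H = ((12−2)/6)² = 2.778

Forward pass:
ES_A = 0; EF_A = 8
ES_B = 8; EF_B = 8+5 = 13
ES_C = 8; EF_C = 8+2 = 10
ES_D = 8; EF_D = 8+12 = 20
ES_E = max(EF_A=8, EF_C=10) = 10; EF_E = 10+3 = 13
ES_F = 20; EF_F = 20+12 = 32
ES_G = max(EF_C=10, EF_D=20) = 20; EF_G = 20+4 = 24
ES_H = max(EF_B=13, EF_E=13, EF_F=32, EF_G=24) = 32; EF_H = 32+5 = 37
Expected project duration μ = 37 days. Critical path: A → D → F → H.

Variance along critical path = 0.444 + 1.000 + 0.111 + 2.778 = 4.333; σ = √4.333 = 2.082 days.
Z = (40 − 37) / 2.082 = 1.441
P(T ≤ 40) = Φ(1.441) ≈ 0.925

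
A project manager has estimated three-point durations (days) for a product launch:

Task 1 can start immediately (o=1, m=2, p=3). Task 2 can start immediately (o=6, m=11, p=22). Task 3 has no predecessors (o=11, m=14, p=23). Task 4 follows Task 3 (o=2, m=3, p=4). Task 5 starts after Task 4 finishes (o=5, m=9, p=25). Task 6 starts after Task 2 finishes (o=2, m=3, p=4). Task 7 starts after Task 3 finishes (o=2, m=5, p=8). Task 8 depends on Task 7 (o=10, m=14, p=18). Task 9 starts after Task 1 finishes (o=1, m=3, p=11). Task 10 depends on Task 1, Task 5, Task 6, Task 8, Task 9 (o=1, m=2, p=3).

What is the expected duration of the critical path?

36 days

te_Task 1 = (1 + 4·2 + 3)/6 = 12/6 = 2
te_Task 2 = (6 + 4·11 + 22)/6 = 72/6 = 12
te_Task 3 = (11 + 4·14 + 23)/6 = 90/6 = 15
te_Task 4 = (2 + 4·3 + 4)/6 = 18/6 = 3
te_Task 5 = (5 + 4·9 + 25)/6 = 66/6 = 11
te_Task 6 = (2 + 4·3 + 4)/6 = 18/6 = 3
te_Task 7 = (2 + 4·5 + 8)/6 = 30/6 = 5
te_Task 8 = (10 + 4·14 + 18)/6 = 84/6 = 14
te_Task 9 = (1 + 4·3 + 11)/6 = 24/6 = 4
te_Task 10 = (1 + 4·2 + 3)/6 = 12/6 = 2

Forward pass:
ES_Task 1 = 0; EF_Task 1 = 2
ES_Task 2 = 0; EF_Task 2 = 12
ES_Task 3 = 0; EF_Task 3 = 15
ES_Task 4 = 15; EF_Task 4 = 15+3 = 18
ES_Task 5 = 18; EF_Task 5 = 18+11 = 29
ES_Task 6 = 12; EF_Task 6 = 12+3 = 15
ES_Task 7 = 15; EF_Task 7 = 15+5 = 20
ES_Task 8 = 20; EF_Task 8 = 20+14 = 34
ES_Task 9 = 2; EF_Task 9 = 2+4 = 6
ES_Task 10 = max(EF_Task 1=2, EF_Task 5=29, EF_Task 6=15, EF_Task 8=34, EF_Task 9=6) = 34; EF_Task 10 = 34+2 = 36
Expected project duration μ = 36 days. Critical path: Task 3 → Task 7 → Task 8 → Task 10.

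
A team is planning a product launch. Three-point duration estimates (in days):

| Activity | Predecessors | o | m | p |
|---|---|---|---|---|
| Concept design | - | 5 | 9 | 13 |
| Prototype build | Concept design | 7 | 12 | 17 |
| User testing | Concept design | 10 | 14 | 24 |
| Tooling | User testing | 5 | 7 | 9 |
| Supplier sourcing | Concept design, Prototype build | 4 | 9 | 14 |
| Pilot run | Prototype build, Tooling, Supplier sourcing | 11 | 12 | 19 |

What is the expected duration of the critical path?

44 days

te_Concept design = (5 + 4·9 + 13)/6 = 54/6 = 9
te_Prototype build = (7 + 4·12 + 17)/6 = 72/6 = 12
te_User testing = (10 + 4·14 + 24)/6 = 90/6 = 15
te_Tooling = (5 + 4·7 + 9)/6 = 42/6 = 7
te_Supplier sourcing = (4 + 4·9 + 14)/6 = 54/6 = 9
te_Pilot run = (11 + 4·12 + 19)/6 = 78/6 = 13

Forward pass:
ES_Concept design = 0; EF_Concept design = 9
ES_Prototype build = 9; EF_Prototype build = 9+12 = 21
ES_User testing = 9; EF_User testing = 9+15 = 24
ES_Tooling = 24; EF_Tooling = 24+7 = 31
ES_Supplier sourcing = max(EF_Concept design=9, EF_Prototype build=21) = 21; EF_Supplier sourcing = 21+9 = 30
ES_Pilot run = max(EF_Prototype build=21, EF_Tooling=31, EF_Supplier sourcing=30) = 31; EF_Pilot run = 31+13 = 44
Expected project duration μ = 44 days. Critical path: Concept design → User testing → Tooling → Pilot run.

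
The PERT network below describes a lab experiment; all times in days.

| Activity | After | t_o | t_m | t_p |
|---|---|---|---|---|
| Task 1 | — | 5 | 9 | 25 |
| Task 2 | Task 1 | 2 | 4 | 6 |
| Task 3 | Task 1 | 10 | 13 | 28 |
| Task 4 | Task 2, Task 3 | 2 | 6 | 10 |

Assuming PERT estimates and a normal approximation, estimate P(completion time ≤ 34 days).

te_Task 1 = (5 + 4·9 + 25)/6 = 66/6 = 11; σ²_Task 1 = ((25−5)/6)² = 11.111
te_Task 2 = (2 + 4·4 + 6)/6 = 24/6 = 4; σ²_Task 2 = ((6−2)/6)² = 0.444
te_Task 3 = (10 + 4·13 + 28)/6 = 90/6 = 15; σ²_Task 3 = ((28−10)/6)² = 9.000
te_Task 4 = (2 + 4·6 + 10)/6 = 36/6 = 6; σ²_Task 4 = ((10−2)/6)² = 1.778

Forward pass:
ES_Task 1 = 0; EF_Task 1 = 11
ES_Task 2 = 11; EF_Task 2 = 11+4 = 15
ES_Task 3 = 11; EF_Task 3 = 11+15 = 26
ES_Task 4 = max(EF_Task 2=15, EF_Task 3=26) = 26; EF_Task 4 = 26+6 = 32
Expected project duration μ = 32 days. Critical path: Task 1 → Task 3 → Task 4.

Variance along critical path = 11.111 + 9.000 + 1.778 = 21.889; σ = √21.889 = 4.679 days.
Z = (34 − 32) / 4.679 = 0.427
P(T ≤ 34) = Φ(0.427) ≈ 0.665

0.665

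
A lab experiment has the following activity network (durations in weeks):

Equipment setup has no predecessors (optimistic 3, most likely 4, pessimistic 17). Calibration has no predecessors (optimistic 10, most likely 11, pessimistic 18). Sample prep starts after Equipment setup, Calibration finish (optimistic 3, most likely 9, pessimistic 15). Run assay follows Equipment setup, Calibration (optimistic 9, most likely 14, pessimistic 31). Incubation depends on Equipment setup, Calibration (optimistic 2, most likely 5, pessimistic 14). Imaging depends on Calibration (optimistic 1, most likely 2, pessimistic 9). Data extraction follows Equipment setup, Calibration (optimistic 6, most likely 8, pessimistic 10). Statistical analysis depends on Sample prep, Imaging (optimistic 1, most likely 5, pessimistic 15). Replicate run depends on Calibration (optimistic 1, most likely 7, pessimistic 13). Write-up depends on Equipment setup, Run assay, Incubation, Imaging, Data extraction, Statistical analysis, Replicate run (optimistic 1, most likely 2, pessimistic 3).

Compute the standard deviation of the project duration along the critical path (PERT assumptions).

3.92 weeks

te_Equipment setup = (3 + 4·4 + 17)/6 = 36/6 = 6; σ²_Equipment setup = ((17−3)/6)² = 5.444
te_Calibration = (10 + 4·11 + 18)/6 = 72/6 = 12; σ²_Calibration = ((18−10)/6)² = 1.778
te_Sample prep = (3 + 4·9 + 15)/6 = 54/6 = 9; σ²_Sample prep = ((15−3)/6)² = 4.000
te_Run assay = (9 + 4·14 + 31)/6 = 96/6 = 16; σ²_Run assay = ((31−9)/6)² = 13.444
te_Incubation = (2 + 4·5 + 14)/6 = 36/6 = 6; σ²_Incubation = ((14−2)/6)² = 4.000
te_Imaging = (1 + 4·2 + 9)/6 = 18/6 = 3; σ²_Imaging = ((9−1)/6)² = 1.778
te_Data extraction = (6 + 4·8 + 10)/6 = 48/6 = 8; σ²_Data extraction = ((10−6)/6)² = 0.444
te_Statistical analysis = (1 + 4·5 + 15)/6 = 36/6 = 6; σ²_Statistical analysis = ((15−1)/6)² = 5.444
te_Replicate run = (1 + 4·7 + 13)/6 = 42/6 = 7; σ²_Replicate run = ((13−1)/6)² = 4.000
te_Write-up = (1 + 4·2 + 3)/6 = 12/6 = 2; σ²_Write-up = ((3−1)/6)² = 0.111

Forward pass:
ES_Equipment setup = 0; EF_Equipment setup = 6
ES_Calibration = 0; EF_Calibration = 12
ES_Sample prep = max(EF_Equipment setup=6, EF_Calibration=12) = 12; EF_Sample prep = 12+9 = 21
ES_Run assay = max(EF_Equipment setup=6, EF_Calibration=12) = 12; EF_Run assay = 12+16 = 28
ES_Incubation = max(EF_Equipment setup=6, EF_Calibration=12) = 12; EF_Incubation = 12+6 = 18
ES_Imaging = 12; EF_Imaging = 12+3 = 15
ES_Data extraction = max(EF_Equipment setup=6, EF_Calibration=12) = 12; EF_Data extraction = 12+8 = 20
ES_Statistical analysis = max(EF_Sample prep=21, EF_Imaging=15) = 21; EF_Statistical analysis = 21+6 = 27
ES_Replicate run = 12; EF_Replicate run = 12+7 = 19
ES_Write-up = max(EF_Equipment setup=6, EF_Run assay=28, EF_Incubation=18, EF_Imaging=15, EF_Data extraction=20, EF_Statistical analysis=27, EF_Replicate run=19) = 28; EF_Write-up = 28+2 = 30
Expected project duration μ = 30 weeks. Critical path: Calibration → Run assay → Write-up.

Variance along critical path = 1.778 + 13.444 + 0.111 = 15.333
σ = √15.333 = 3.916 weeks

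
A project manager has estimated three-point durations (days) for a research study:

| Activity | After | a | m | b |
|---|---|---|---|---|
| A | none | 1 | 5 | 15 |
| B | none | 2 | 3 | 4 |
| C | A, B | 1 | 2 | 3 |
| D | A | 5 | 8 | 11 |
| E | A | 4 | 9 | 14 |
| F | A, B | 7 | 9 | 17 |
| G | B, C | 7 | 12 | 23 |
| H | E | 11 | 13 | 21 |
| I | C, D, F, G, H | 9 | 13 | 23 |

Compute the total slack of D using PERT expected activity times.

15 days

te_A = (1 + 4·5 + 15)/6 = 36/6 = 6
te_B = (2 + 4·3 + 4)/6 = 18/6 = 3
te_C = (1 + 4·2 + 3)/6 = 12/6 = 2
te_D = (5 + 4·8 + 11)/6 = 48/6 = 8
te_E = (4 + 4·9 + 14)/6 = 54/6 = 9
te_F = (7 + 4·9 + 17)/6 = 60/6 = 10
te_G = (7 + 4·12 + 23)/6 = 78/6 = 13
te_H = (11 + 4·13 + 21)/6 = 84/6 = 14
te_I = (9 + 4·13 + 23)/6 = 84/6 = 14

Forward pass:
ES_A = 0; EF_A = 6
ES_B = 0; EF_B = 3
ES_C = max(EF_A=6, EF_B=3) = 6; EF_C = 6+2 = 8
ES_D = 6; EF_D = 6+8 = 14
ES_E = 6; EF_E = 6+9 = 15
ES_F = max(EF_A=6, EF_B=3) = 6; EF_F = 6+10 = 16
ES_G = max(EF_B=3, EF_C=8) = 8; EF_G = 8+13 = 21
ES_H = 15; EF_H = 15+14 = 29
ES_I = max(EF_C=8, EF_D=14, EF_F=16, EF_G=21, EF_H=29) = 29; EF_I = 29+14 = 43
Expected project duration μ = 43 days. Critical path: A → E → H → I.

Backward pass:
LF_I = 43; LS_I = 43−14 = 29
LF_H = LS_I = 29; LS_H = 29−14 = 15
LF_G = LS_I = 29; LS_G = 29−13 = 16
LF_F = LS_I = 29; LS_F = 29−10 = 19
LF_E = LS_H = 15; LS_E = 15−9 = 6
LF_D = LS_I = 29; LS_D = 29−8 = 21
LF_C = min(LS_G=16, LS_I=29) = 16; LS_C = 16−2 = 14
LF_B = min(LS_C=14, LS_F=19, LS_G=16) = 14; LS_B = 14−3 = 11
LF_A = min(LS_C=14, LS_D=21, LS_E=6, LS_F=19) = 6; LS_A = 6−6 = 0
Slack_D = LS_D − ES_D = 21 − 6 = 15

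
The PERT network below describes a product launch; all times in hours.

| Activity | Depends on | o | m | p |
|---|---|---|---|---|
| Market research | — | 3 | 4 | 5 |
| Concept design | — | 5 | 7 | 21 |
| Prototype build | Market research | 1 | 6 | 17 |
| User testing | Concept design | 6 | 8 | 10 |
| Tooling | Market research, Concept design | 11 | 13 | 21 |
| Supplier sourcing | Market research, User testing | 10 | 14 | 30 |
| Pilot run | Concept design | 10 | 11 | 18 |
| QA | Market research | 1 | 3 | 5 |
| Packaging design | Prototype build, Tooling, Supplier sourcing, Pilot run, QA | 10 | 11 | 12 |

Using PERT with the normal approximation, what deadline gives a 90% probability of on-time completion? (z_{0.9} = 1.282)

te_Market research = (3 + 4·4 + 5)/6 = 24/6 = 4; σ²_Market research = ((5−3)/6)² = 0.111
te_Concept design = (5 + 4·7 + 21)/6 = 54/6 = 9; σ²_Concept design = ((21−5)/6)² = 7.111
te_Prototype build = (1 + 4·6 + 17)/6 = 42/6 = 7; σ²_Prototype build = ((17−1)/6)² = 7.111
te_User testing = (6 + 4·8 + 10)/6 = 48/6 = 8; σ²_User testing = ((10−6)/6)² = 0.444
te_Tooling = (11 + 4·13 + 21)/6 = 84/6 = 14; σ²_Tooling = ((21−11)/6)² = 2.778
te_Supplier sourcing = (10 + 4·14 + 30)/6 = 96/6 = 16; σ²_Supplier sourcing = ((30−10)/6)² = 11.111
te_Pilot run = (10 + 4·11 + 18)/6 = 72/6 = 12; σ²_Pilot run = ((18−10)/6)² = 1.778
te_QA = (1 + 4·3 + 5)/6 = 18/6 = 3; σ²_QA = ((5−1)/6)² = 0.444
te_Packaging design = (10 + 4·11 + 12)/6 = 66/6 = 11; σ²_Packaging design = ((12−10)/6)² = 0.111

Forward pass:
ES_Market research = 0; EF_Market research = 4
ES_Concept design = 0; EF_Concept design = 9
ES_Prototype build = 4; EF_Prototype build = 4+7 = 11
ES_User testing = 9; EF_User testing = 9+8 = 17
ES_Tooling = max(EF_Market research=4, EF_Concept design=9) = 9; EF_Tooling = 9+14 = 23
ES_Supplier sourcing = max(EF_Market research=4, EF_User testing=17) = 17; EF_Supplier sourcing = 17+16 = 33
ES_Pilot run = 9; EF_Pilot run = 9+12 = 21
ES_QA = 4; EF_QA = 4+3 = 7
ES_Packaging design = max(EF_Prototype build=11, EF_Tooling=23, EF_Supplier sourcing=33, EF_Pilot run=21, EF_QA=7) = 33; EF_Packaging design = 33+11 = 44
Expected project duration μ = 44 hours. Critical path: Concept design → User testing → Supplier sourcing → Packaging design.

Variance along critical path = 7.111 + 0.444 + 11.111 + 0.111 = 18.778; σ = 4.333 hours.
D = μ + z·σ = 44 + 1.282·4.333 = 49.6 hours

49.6 hours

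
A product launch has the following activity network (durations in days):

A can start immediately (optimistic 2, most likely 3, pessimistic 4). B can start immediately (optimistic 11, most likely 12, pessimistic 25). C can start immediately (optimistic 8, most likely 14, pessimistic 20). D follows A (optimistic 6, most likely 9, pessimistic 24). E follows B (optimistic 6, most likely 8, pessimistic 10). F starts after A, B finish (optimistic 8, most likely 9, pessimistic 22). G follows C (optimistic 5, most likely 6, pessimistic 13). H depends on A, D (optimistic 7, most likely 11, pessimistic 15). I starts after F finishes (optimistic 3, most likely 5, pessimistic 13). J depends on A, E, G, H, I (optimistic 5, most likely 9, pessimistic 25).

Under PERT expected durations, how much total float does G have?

te_A = (2 + 4·3 + 4)/6 = 18/6 = 3
te_B = (11 + 4·12 + 25)/6 = 84/6 = 14
te_C = (8 + 4·14 + 20)/6 = 84/6 = 14
te_D = (6 + 4·9 + 24)/6 = 66/6 = 11
te_E = (6 + 4·8 + 10)/6 = 48/6 = 8
te_F = (8 + 4·9 + 22)/6 = 66/6 = 11
te_G = (5 + 4·6 + 13)/6 = 42/6 = 7
te_H = (7 + 4·11 + 15)/6 = 66/6 = 11
te_I = (3 + 4·5 + 13)/6 = 36/6 = 6
te_J = (5 + 4·9 + 25)/6 = 66/6 = 11

Forward pass:
ES_A = 0; EF_A = 3
ES_B = 0; EF_B = 14
ES_C = 0; EF_C = 14
ES_D = 3; EF_D = 3+11 = 14
ES_E = 14; EF_E = 14+8 = 22
ES_F = max(EF_A=3, EF_B=14) = 14; EF_F = 14+11 = 25
ES_G = 14; EF_G = 14+7 = 21
ES_H = max(EF_A=3, EF_D=14) = 14; EF_H = 14+11 = 25
ES_I = 25; EF_I = 25+6 = 31
ES_J = max(EF_A=3, EF_E=22, EF_G=21, EF_H=25, EF_I=31) = 31; EF_J = 31+11 = 42
Expected project duration μ = 42 days. Critical path: B → F → I → J.

Backward pass:
LF_J = 42; LS_J = 42−11 = 31
LF_I = LS_J = 31; LS_I = 31−6 = 25
LF_H = LS_J = 31; LS_H = 31−11 = 20
LF_G = LS_J = 31; LS_G = 31−7 = 24
LF_F = LS_I = 25; LS_F = 25−11 = 14
LF_E = LS_J = 31; LS_E = 31−8 = 23
LF_D = LS_H = 20; LS_D = 20−11 = 9
LF_C = LS_G = 24; LS_C = 24−14 = 10
LF_B = min(LS_E=23, LS_F=14) = 14; LS_B = 14−14 = 0
LF_A = min(LS_D=9, LS_F=14, LS_H=20, LS_J=31) = 9; LS_A = 9−3 = 6
Slack_G = LS_G − ES_G = 24 − 14 = 10

10 days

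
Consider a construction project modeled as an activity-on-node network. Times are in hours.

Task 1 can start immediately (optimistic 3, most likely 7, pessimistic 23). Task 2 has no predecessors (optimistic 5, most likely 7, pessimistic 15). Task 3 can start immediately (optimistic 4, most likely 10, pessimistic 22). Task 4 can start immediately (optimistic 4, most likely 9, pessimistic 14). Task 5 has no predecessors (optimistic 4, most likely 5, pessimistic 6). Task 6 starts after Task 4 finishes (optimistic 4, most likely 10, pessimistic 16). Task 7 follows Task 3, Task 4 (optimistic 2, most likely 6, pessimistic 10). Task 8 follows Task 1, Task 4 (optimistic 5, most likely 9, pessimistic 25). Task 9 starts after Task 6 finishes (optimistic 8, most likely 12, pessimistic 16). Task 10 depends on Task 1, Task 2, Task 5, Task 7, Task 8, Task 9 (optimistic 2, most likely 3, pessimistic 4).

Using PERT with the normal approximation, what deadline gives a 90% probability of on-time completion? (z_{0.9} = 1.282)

37.8 hours

te_Task 1 = (3 + 4·7 + 23)/6 = 54/6 = 9; σ²_Task 1 = ((23−3)/6)² = 11.111
te_Task 2 = (5 + 4·7 + 15)/6 = 48/6 = 8; σ²_Task 2 = ((15−5)/6)² = 2.778
te_Task 3 = (4 + 4·10 + 22)/6 = 66/6 = 11; σ²_Task 3 = ((22−4)/6)² = 9.000
te_Task 4 = (4 + 4·9 + 14)/6 = 54/6 = 9; σ²_Task 4 = ((14−4)/6)² = 2.778
te_Task 5 = (4 + 4·5 + 6)/6 = 30/6 = 5; σ²_Task 5 = ((6−4)/6)² = 0.111
te_Task 6 = (4 + 4·10 + 16)/6 = 60/6 = 10; σ²_Task 6 = ((16−4)/6)² = 4.000
te_Task 7 = (2 + 4·6 + 10)/6 = 36/6 = 6; σ²_Task 7 = ((10−2)/6)² = 1.778
te_Task 8 = (5 + 4·9 + 25)/6 = 66/6 = 11; σ²_Task 8 = ((25−5)/6)² = 11.111
te_Task 9 = (8 + 4·12 + 16)/6 = 72/6 = 12; σ²_Task 9 = ((16−8)/6)² = 1.778
te_Task 10 = (2 + 4·3 + 4)/6 = 18/6 = 3; σ²_Task 10 = ((4−2)/6)² = 0.111

Forward pass:
ES_Task 1 = 0; EF_Task 1 = 9
ES_Task 2 = 0; EF_Task 2 = 8
ES_Task 3 = 0; EF_Task 3 = 11
ES_Task 4 = 0; EF_Task 4 = 9
ES_Task 5 = 0; EF_Task 5 = 5
ES_Task 6 = 9; EF_Task 6 = 9+10 = 19
ES_Task 7 = max(EF_Task 3=11, EF_Task 4=9) = 11; EF_Task 7 = 11+6 = 17
ES_Task 8 = max(EF_Task 1=9, EF_Task 4=9) = 9; EF_Task 8 = 9+11 = 20
ES_Task 9 = 19; EF_Task 9 = 19+12 = 31
ES_Task 10 = max(EF_Task 1=9, EF_Task 2=8, EF_Task 5=5, EF_Task 7=17, EF_Task 8=20, EF_Task 9=31) = 31; EF_Task 10 = 31+3 = 34
Expected project duration μ = 34 hours. Critical path: Task 4 → Task 6 → Task 9 → Task 10.

Variance along critical path = 2.778 + 4.000 + 1.778 + 0.111 = 8.667; σ = 2.944 hours.
D = μ + z·σ = 34 + 1.282·2.944 = 37.8 hours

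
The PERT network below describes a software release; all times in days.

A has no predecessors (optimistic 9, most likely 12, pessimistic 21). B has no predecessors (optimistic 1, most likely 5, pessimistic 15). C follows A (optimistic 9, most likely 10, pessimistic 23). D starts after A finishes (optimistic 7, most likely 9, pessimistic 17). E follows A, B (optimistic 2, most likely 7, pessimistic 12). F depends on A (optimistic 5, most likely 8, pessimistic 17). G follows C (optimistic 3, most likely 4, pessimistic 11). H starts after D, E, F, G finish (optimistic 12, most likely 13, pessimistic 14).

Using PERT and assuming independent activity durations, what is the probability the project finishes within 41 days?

0.276

te_A = (9 + 4·12 + 21)/6 = 78/6 = 13; σ²_A = ((21−9)/6)² = 4.000
te_B = (1 + 4·5 + 15)/6 = 36/6 = 6; σ²_B = ((15−1)/6)² = 5.444
te_C = (9 + 4·10 + 23)/6 = 72/6 = 12; σ²_C = ((23−9)/6)² = 5.444
te_D = (7 + 4·9 + 17)/6 = 60/6 = 10; σ²_D = ((17−7)/6)² = 2.778
te_E = (2 + 4·7 + 12)/6 = 42/6 = 7; σ²_E = ((12−2)/6)² = 2.778
te_F = (5 + 4·8 + 17)/6 = 54/6 = 9; σ²_F = ((17−5)/6)² = 4.000
te_G = (3 + 4·4 + 11)/6 = 30/6 = 5; σ²_G = ((11−3)/6)² = 1.778
te_H = (12 + 4·13 + 14)/6 = 78/6 = 13; σ²_H = ((14−12)/6)² = 0.111

Forward pass:
ES_A = 0; EF_A = 13
ES_B = 0; EF_B = 6
ES_C = 13; EF_C = 13+12 = 25
ES_D = 13; EF_D = 13+10 = 23
ES_E = max(EF_A=13, EF_B=6) = 13; EF_E = 13+7 = 20
ES_F = 13; EF_F = 13+9 = 22
ES_G = 25; EF_G = 25+5 = 30
ES_H = max(EF_D=23, EF_E=20, EF_F=22, EF_G=30) = 30; EF_H = 30+13 = 43
Expected project duration μ = 43 days. Critical path: A → C → G → H.

Variance along critical path = 4.000 + 5.444 + 1.778 + 0.111 = 11.333; σ = √11.333 = 3.367 days.
Z = (41 − 43) / 3.367 = -0.594
P(T ≤ 41) = Φ(-0.594) ≈ 0.276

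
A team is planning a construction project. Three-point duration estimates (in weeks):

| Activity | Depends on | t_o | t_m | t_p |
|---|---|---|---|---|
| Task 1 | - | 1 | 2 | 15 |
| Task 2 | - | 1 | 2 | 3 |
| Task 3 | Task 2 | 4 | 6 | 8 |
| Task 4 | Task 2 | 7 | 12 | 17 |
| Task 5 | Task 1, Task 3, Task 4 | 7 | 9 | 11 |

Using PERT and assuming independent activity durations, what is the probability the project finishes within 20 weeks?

0.050

te_Task 1 = (1 + 4·2 + 15)/6 = 24/6 = 4; σ²_Task 1 = ((15−1)/6)² = 5.444
te_Task 2 = (1 + 4·2 + 3)/6 = 12/6 = 2; σ²_Task 2 = ((3−1)/6)² = 0.111
te_Task 3 = (4 + 4·6 + 8)/6 = 36/6 = 6; σ²_Task 3 = ((8−4)/6)² = 0.444
te_Task 4 = (7 + 4·12 + 17)/6 = 72/6 = 12; σ²_Task 4 = ((17−7)/6)² = 2.778
te_Task 5 = (7 + 4·9 + 11)/6 = 54/6 = 9; σ²_Task 5 = ((11−7)/6)² = 0.444

Forward pass:
ES_Task 1 = 0; EF_Task 1 = 4
ES_Task 2 = 0; EF_Task 2 = 2
ES_Task 3 = 2; EF_Task 3 = 2+6 = 8
ES_Task 4 = 2; EF_Task 4 = 2+12 = 14
ES_Task 5 = max(EF_Task 1=4, EF_Task 3=8, EF_Task 4=14) = 14; EF_Task 5 = 14+9 = 23
Expected project duration μ = 23 weeks. Critical path: Task 2 → Task 4 → Task 5.

Variance along critical path = 0.111 + 2.778 + 0.444 = 3.333; σ = √3.333 = 1.826 weeks.
Z = (20 − 23) / 1.826 = -1.643
P(T ≤ 20) = Φ(-1.643) ≈ 0.050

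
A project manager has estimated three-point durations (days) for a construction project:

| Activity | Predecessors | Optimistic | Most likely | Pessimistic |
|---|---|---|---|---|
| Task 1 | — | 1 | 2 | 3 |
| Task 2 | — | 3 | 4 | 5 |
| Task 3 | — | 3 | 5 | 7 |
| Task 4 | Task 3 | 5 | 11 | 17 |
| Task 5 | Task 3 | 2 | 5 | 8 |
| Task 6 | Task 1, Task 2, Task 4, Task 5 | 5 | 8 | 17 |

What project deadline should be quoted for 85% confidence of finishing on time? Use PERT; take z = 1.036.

te_Task 1 = (1 + 4·2 + 3)/6 = 12/6 = 2; σ²_Task 1 = ((3−1)/6)² = 0.111
te_Task 2 = (3 + 4·4 + 5)/6 = 24/6 = 4; σ²_Task 2 = ((5−3)/6)² = 0.111
te_Task 3 = (3 + 4·5 + 7)/6 = 30/6 = 5; σ²_Task 3 = ((7−3)/6)² = 0.444
te_Task 4 = (5 + 4·11 + 17)/6 = 66/6 = 11; σ²_Task 4 = ((17−5)/6)² = 4.000
te_Task 5 = (2 + 4·5 + 8)/6 = 30/6 = 5; σ²_Task 5 = ((8−2)/6)² = 1.000
te_Task 6 = (5 + 4·8 + 17)/6 = 54/6 = 9; σ²_Task 6 = ((17−5)/6)² = 4.000

Forward pass:
ES_Task 1 = 0; EF_Task 1 = 2
ES_Task 2 = 0; EF_Task 2 = 4
ES_Task 3 = 0; EF_Task 3 = 5
ES_Task 4 = 5; EF_Task 4 = 5+11 = 16
ES_Task 5 = 5; EF_Task 5 = 5+5 = 10
ES_Task 6 = max(EF_Task 1=2, EF_Task 2=4, EF_Task 4=16, EF_Task 5=10) = 16; EF_Task 6 = 16+9 = 25
Expected project duration μ = 25 days. Critical path: Task 3 → Task 4 → Task 6.

Variance along critical path = 0.444 + 4.000 + 4.000 = 8.444; σ = 2.906 days.
D = μ + z·σ = 25 + 1.036·2.906 = 28.0 days

28.0 days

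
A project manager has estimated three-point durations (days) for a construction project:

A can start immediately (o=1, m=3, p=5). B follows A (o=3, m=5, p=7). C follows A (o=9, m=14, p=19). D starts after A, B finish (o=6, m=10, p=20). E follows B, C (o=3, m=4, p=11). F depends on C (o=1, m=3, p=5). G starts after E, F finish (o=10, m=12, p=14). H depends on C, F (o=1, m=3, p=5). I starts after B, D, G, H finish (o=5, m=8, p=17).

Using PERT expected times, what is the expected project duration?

43 days

te_A = (1 + 4·3 + 5)/6 = 18/6 = 3
te_B = (3 + 4·5 + 7)/6 = 30/6 = 5
te_C = (9 + 4·14 + 19)/6 = 84/6 = 14
te_D = (6 + 4·10 + 20)/6 = 66/6 = 11
te_E = (3 + 4·4 + 11)/6 = 30/6 = 5
te_F = (1 + 4·3 + 5)/6 = 18/6 = 3
te_G = (10 + 4·12 + 14)/6 = 72/6 = 12
te_H = (1 + 4·3 + 5)/6 = 18/6 = 3
te_I = (5 + 4·8 + 17)/6 = 54/6 = 9

Forward pass:
ES_A = 0; EF_A = 3
ES_B = 3; EF_B = 3+5 = 8
ES_C = 3; EF_C = 3+14 = 17
ES_D = max(EF_A=3, EF_B=8) = 8; EF_D = 8+11 = 19
ES_E = max(EF_B=8, EF_C=17) = 17; EF_E = 17+5 = 22
ES_F = 17; EF_F = 17+3 = 20
ES_G = max(EF_E=22, EF_F=20) = 22; EF_G = 22+12 = 34
ES_H = max(EF_C=17, EF_F=20) = 20; EF_H = 20+3 = 23
ES_I = max(EF_B=8, EF_D=19, EF_G=34, EF_H=23) = 34; EF_I = 34+9 = 43
Expected project duration μ = 43 days. Critical path: A → C → E → G → I.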